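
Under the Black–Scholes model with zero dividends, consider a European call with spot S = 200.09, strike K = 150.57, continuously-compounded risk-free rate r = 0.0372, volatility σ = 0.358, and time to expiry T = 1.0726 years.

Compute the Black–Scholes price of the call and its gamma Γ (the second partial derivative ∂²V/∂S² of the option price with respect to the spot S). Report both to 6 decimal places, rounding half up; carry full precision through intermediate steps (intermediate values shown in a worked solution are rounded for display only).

price = 61.977787
Γ = 0.003067

σ√T = 0.358·√1.0726 = 0.370768
d₁ = (ln(S/K) + (r+σ²/2)T) / (σ√T) = (ln(200.09/150.57) + (0.0372+0.358²/2)·1.0726) / 0.370768 = (0.284339 + 0.108635) / 0.370768 = 1.059893
d₂ = d₁ − σ√T = 1.059893 − 0.370768 = 0.689126
e^{−rT} = e^{−0.0372·1.0726} = 0.960885
N(d₁) = 0.855403,  N(d₂) = 0.754628
Call price V = S·N(d₁) − K·e^{−rT}·N(d₂) = 171.157674 − 109.179887 = 61.977787
φ(d₁) = (1/√(2π))·e^{−d₁²/2} = 0.227495
Γ = φ(d₁) / (S·σ·√T) = 0.003067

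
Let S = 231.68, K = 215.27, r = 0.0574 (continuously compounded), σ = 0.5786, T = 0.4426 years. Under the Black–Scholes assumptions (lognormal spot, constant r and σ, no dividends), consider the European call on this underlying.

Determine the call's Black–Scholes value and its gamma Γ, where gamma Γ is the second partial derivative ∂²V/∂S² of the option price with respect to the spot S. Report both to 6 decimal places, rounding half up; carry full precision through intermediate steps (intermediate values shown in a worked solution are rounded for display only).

price = 45.691049
Γ = 0.004044

σ√T = 0.5786·√0.4426 = 0.384932
d₁ = (ln(S/K) + (r+σ²/2)T) / (σ√T) = (ln(231.68/215.27) + (0.0574+0.5786²/2)·0.4426) / 0.384932 = (0.073464 + 0.099492) / 0.384932 = 0.449315
d₂ = d₁ − σ√T = 0.449315 − 0.384932 = 0.064383
e^{−rT} = e^{−0.0574·0.4426} = 0.974915
N(d₁) = 0.673398,  N(d₂) = 0.525667
Call price V = S·N(d₁) − K·e^{−rT}·N(d₂) = 156.012774 − 110.321725 = 45.691049
φ(d₁) = (1/√(2π))·e^{−d₁²/2} = 0.360638
Γ = φ(d₁) / (S·σ·√T) = 0.004044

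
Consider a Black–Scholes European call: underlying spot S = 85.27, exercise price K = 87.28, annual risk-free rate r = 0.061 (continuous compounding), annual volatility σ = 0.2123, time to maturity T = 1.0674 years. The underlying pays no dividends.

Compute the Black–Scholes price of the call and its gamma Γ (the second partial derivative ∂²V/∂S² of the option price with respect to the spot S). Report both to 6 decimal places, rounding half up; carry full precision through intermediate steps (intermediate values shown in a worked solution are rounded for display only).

price = 9.171507
Γ = 0.020390

σ√T = 0.2123·√1.0674 = 0.219338
d₁ = (ln(S/K) + (r+σ²/2)T) / (σ√T) = (ln(85.27/87.28) + (0.061+0.2123²/2)·1.0674) / 0.219338 = (-0.023299 + 0.089166) / 0.219338 = 0.300301
d₂ = d₁ − σ√T = 0.300301 − 0.219338 = 0.080963
e^{−rT} = e^{−0.061·1.0674} = 0.936963
N(d₁) = 0.618026,  N(d₂) = 0.532264
Call price V = S·N(d₁) − K·e^{−rT}·N(d₂) = 52.699084 − 43.527577 = 9.171507
φ(d₁) = (1/√(2π))·e^{−d₁²/2} = 0.381353
Γ = φ(d₁) / (S·σ·√T) = 0.020390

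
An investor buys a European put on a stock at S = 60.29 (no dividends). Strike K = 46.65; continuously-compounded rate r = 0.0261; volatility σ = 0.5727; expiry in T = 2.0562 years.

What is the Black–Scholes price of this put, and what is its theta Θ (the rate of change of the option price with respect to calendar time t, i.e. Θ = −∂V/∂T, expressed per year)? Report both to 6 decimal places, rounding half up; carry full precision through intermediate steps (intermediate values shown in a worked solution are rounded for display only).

σ√T = 0.5727·√2.0562 = 0.821221
d₁ = (ln(S/K) + (r+σ²/2)T) / (σ√T) = (ln(60.29/46.65) + (0.0261+0.5727²/2)·2.0562) / 0.821221 = (0.256493 + 0.390868) / 0.821221 = 0.788292
d₂ = d₁ − σ√T = 0.788292 − 0.821221 = -0.032928
e^{−rT} = e^{−0.0261·2.0562} = 0.947748
N(−d₁) = 0.215263,  N(−d₂) = 0.513134
Put price V = K·e^{−rT}·N(−d₂) − S·N(−d₁) = 22.686912 − 12.978201 = 9.708711
φ(d₁) = (1/√(2π))·e^{−d₁²/2} = 0.292398
Θ = −S·φ(d₁)·σ/(2√T) + r·K·e^{−rT}·N(−d₂) = −3.520332 + 0.592128 = -2.928203

price = 9.708711
Θ = -2.928203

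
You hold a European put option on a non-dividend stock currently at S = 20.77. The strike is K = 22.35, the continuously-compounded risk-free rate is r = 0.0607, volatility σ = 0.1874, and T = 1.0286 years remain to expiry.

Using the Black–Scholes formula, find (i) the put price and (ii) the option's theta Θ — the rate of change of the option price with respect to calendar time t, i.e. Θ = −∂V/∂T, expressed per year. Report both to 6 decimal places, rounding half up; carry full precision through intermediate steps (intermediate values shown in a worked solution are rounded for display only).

σ√T = 0.1874·√1.0286 = 0.190061
d₁ = (ln(S/K) + (r+σ²/2)T) / (σ√T) = (ln(20.77/22.35) + (0.0607+0.1874²/2)·1.0286) / 0.190061 = (-0.073317 + 0.080498) / 0.190061 = 0.037782
d₂ = d₁ − σ√T = 0.037782 − 0.190061 = -0.152279
e^{−rT} = e^{−0.0607·1.0286} = 0.939473
N(−d₁) = 0.484931,  N(−d₂) = 0.560516
Put price V = K·e^{−rT}·N(−d₂) − S·N(−d₁) = 11.769290 − 10.072010 = 1.697280
φ(d₁) = (1/√(2π))·e^{−d₁²/2} = 0.398658
Θ = −S·φ(d₁)·σ/(2√T) + r·K·e^{−rT}·N(−d₂) = −0.764985 + 0.714396 = -0.050589

price = 1.697280
Θ = -0.050589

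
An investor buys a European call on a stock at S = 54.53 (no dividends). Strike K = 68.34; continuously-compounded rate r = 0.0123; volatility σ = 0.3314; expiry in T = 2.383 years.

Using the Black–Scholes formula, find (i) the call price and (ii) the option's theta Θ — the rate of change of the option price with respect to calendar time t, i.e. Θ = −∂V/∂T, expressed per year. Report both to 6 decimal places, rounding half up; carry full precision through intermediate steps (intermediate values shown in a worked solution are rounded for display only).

σ√T = 0.3314·√2.383 = 0.511581
d₁ = (ln(S/K) + (r+σ²/2)T) / (σ√T) = (ln(54.53/68.34) + (0.0123+0.3314²/2)·2.383) / 0.511581 = (-0.225744 + 0.160169) / 0.511581 = -0.128182
d₂ = d₁ − σ√T = -0.128182 − 0.511581 = -0.639764
e^{−rT} = e^{−0.0123·2.383} = 0.971114
N(d₁) = 0.449002,  N(d₂) = 0.261163
Call price V = S·N(d₁) − K·e^{−rT}·N(d₂) = 24.484096 − 17.332345 = 7.151750
φ(d₁) = (1/√(2π))·e^{−d₁²/2} = 0.395678
Θ = −S·φ(d₁)·σ/(2√T) − r·K·e^{−rT}·N(d₂) = −2.315998 − 0.213188 = -2.529186

price = 7.151750
Θ = -2.529186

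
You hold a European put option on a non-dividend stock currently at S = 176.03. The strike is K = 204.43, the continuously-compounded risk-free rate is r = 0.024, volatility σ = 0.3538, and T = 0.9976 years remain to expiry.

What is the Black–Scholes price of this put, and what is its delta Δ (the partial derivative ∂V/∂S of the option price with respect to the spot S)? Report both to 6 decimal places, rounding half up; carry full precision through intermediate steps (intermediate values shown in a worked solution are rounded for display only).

σ√T = 0.3538·√0.9976 = 0.353375
d₁ = (ln(S/K) + (r+σ²/2)T) / (σ√T) = (ln(176.03/204.43) + (0.024+0.3538²/2)·0.9976) / 0.353375 = (-0.149571 + 0.086379) / 0.353375 = -0.178823
d₂ = d₁ − σ√T = -0.178823 − 0.353375 = -0.532199
e^{−rT} = e^{−0.024·0.9976} = 0.976342
N(−d₁) = 0.570962,  N(−d₂) = 0.702706
Put price V = K·e^{−rT}·N(−d₂) − S·N(−d₁) = 140.255567 − 100.506412 = 39.749155
Δ = −N(−d₁) = -0.570962

price = 39.749155
Δ = -0.570962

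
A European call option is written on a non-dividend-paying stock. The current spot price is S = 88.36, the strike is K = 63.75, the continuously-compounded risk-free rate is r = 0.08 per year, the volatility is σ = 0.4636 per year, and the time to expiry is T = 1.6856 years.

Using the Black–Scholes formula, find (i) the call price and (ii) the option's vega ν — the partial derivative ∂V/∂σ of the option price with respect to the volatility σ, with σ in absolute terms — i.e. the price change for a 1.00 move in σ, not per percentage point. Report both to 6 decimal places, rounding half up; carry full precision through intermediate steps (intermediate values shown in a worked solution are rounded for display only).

price = 37.896126
ν = 25.891529

σ√T = 0.4636·√1.6856 = 0.601895
d₁ = (ln(S/K) + (r+σ²/2)T) / (σ√T) = (ln(88.36/63.75) + (0.08+0.4636²/2)·1.6856) / 0.601895 = (0.326450 + 0.315987) / 0.601895 = 1.067357
d₂ = d₁ − σ√T = 1.067357 − 0.601895 = 0.465462
e^{−rT} = e^{−0.08·1.6856} = 0.873849
N(d₁) = 0.857095,  N(d₂) = 0.679200
Call price V = S·N(d₁) − K·e^{−rT}·N(d₂) = 75.732891 − 37.836765 = 37.896126
φ(d₁) = (1/√(2π))·e^{−d₁²/2} = 0.225696
ν = S·φ(d₁)·√T = 25.891529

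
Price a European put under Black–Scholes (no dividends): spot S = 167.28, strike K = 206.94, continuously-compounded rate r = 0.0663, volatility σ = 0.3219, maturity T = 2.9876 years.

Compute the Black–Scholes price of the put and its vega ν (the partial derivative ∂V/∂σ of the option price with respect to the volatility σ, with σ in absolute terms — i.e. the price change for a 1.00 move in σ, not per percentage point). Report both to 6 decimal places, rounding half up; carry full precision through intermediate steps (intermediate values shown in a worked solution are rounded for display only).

price = 38.178203
ν = 111.749728

σ√T = 0.3219·√2.9876 = 0.556394
d₁ = (ln(S/K) + (r+σ²/2)T) / (σ√T) = (ln(167.28/206.94) + (0.0663+0.3219²/2)·2.9876) / 0.556394 = (-0.212760 + 0.352865) / 0.556394 = 0.251809
d₂ = d₁ − σ√T = 0.251809 − 0.556394 = -0.304585
e^{−rT} = e^{−0.0663·2.9876} = 0.820306
N(−d₁) = 0.400594,  N(−d₂) = 0.619659
Put price V = K·e^{−rT}·N(−d₂) − S·N(−d₁) = 105.189617 − 67.011415 = 38.178203
φ(d₁) = (1/√(2π))·e^{−d₁²/2} = 0.386493
ν = S·φ(d₁)·√T = 111.749728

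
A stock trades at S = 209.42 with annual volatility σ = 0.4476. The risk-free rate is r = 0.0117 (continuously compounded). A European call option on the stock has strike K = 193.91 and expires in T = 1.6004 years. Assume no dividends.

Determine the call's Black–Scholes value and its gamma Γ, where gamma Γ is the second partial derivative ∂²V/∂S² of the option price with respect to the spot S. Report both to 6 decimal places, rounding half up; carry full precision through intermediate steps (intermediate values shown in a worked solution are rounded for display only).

σ√T = 0.4476·√1.6004 = 0.566245
d₁ = (ln(S/K) + (r+σ²/2)T) / (σ√T) = (ln(209.42/193.91) + (0.0117+0.4476²/2)·1.6004) / 0.566245 = (0.076948 + 0.179041) / 0.566245 = 0.452082
d₂ = d₁ − σ√T = 0.452082 − 0.566245 = -0.114163
e^{−rT} = e^{−0.0117·1.6004} = 0.981450
N(d₁) = 0.674395,  N(d₂) = 0.454554
Call price V = S·N(d₁) − K·e^{−rT}·N(d₂) = 141.231794 − 86.507522 = 54.724271
φ(d₁) = (1/√(2π))·e^{−d₁²/2} = 0.360189
Γ = φ(d₁) / (S·σ·√T) = 0.003037

price = 54.724271
Γ = 0.003037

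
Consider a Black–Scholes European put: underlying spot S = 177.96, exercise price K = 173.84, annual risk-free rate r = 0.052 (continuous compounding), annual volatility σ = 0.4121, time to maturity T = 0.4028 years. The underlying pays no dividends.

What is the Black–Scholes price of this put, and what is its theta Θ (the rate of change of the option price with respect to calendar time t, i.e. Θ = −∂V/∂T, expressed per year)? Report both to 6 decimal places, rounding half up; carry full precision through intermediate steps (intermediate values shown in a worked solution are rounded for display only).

σ√T = 0.4121·√0.4028 = 0.261546
d₁ = (ln(S/K) + (r+σ²/2)T) / (σ√T) = (ln(177.96/173.84) + (0.052+0.4121²/2)·0.4028) / 0.261546 = (0.023423 + 0.055149) / 0.261546 = 0.300415
d₂ = d₁ − σ√T = 0.300415 − 0.261546 = 0.038869
e^{−rT} = e^{−0.052·0.4028} = 0.979272
N(−d₁) = 0.381930,  N(−d₂) = 0.484497
Put price V = K·e^{−rT}·N(−d₂) − S·N(−d₁) = 82.479230 − 67.968344 = 14.510886
φ(d₁) = (1/√(2π))·e^{−d₁²/2} = 0.381340
Θ = −S·φ(d₁)·σ/(2√T) + r·K·e^{−rT}·N(−d₂) = −22.032463 + 4.288920 = -17.743543

price = 14.510886
Θ = -17.743543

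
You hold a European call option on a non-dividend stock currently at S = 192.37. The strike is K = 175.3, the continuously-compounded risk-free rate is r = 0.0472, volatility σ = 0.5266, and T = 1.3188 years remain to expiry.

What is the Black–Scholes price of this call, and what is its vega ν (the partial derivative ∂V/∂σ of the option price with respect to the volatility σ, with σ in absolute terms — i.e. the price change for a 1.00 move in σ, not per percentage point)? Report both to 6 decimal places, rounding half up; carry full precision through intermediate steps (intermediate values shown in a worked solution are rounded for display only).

price = 57.596387
ν = 75.386328

σ√T = 0.5266·√1.3188 = 0.604742
d₁ = (ln(S/K) + (r+σ²/2)T) / (σ√T) = (ln(192.37/175.3) + (0.0472+0.5266²/2)·1.3188) / 0.604742 = (0.092922 + 0.245104) / 0.604742 = 0.558958
d₂ = d₁ − σ√T = 0.558958 − 0.604742 = -0.045784
e^{−rT} = e^{−0.0472·1.3188} = 0.939650
N(d₁) = 0.711905,  N(d₂) = 0.481741
Call price V = S·N(d₁) − K·e^{−rT}·N(d₂) = 136.949155 − 79.352767 = 57.596387
φ(d₁) = (1/√(2π))·e^{−d₁²/2} = 0.341245
ν = S·φ(d₁)·√T = 75.386328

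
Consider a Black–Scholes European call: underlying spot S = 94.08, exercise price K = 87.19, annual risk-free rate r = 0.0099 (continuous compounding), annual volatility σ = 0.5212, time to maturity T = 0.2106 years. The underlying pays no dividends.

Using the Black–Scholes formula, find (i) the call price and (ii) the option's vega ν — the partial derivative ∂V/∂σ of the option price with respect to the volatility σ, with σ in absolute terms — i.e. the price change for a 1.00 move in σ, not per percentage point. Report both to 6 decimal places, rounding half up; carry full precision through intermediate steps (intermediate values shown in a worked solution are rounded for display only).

σ√T = 0.5212·√0.2106 = 0.239185
d₁ = (ln(S/K) + (r+σ²/2)T) / (σ√T) = (ln(94.08/87.19) + (0.0099+0.5212²/2)·0.2106) / 0.239185 = (0.076056 + 0.030690) / 0.239185 = 0.446289
d₂ = d₁ − σ√T = 0.446289 − 0.239185 = 0.207104
e^{−rT} = e^{−0.0099·0.2106} = 0.997917
N(d₁) = 0.672306,  N(d₂) = 0.582036
Call price V = S·N(d₁) − K·e^{−rT}·N(d₂) = 63.250513 − 50.641990 = 12.608523
φ(d₁) = (1/√(2π))·e^{−d₁²/2} = 0.361127
ν = S·φ(d₁)·√T = 15.591452

price = 12.608523
ν = 15.591452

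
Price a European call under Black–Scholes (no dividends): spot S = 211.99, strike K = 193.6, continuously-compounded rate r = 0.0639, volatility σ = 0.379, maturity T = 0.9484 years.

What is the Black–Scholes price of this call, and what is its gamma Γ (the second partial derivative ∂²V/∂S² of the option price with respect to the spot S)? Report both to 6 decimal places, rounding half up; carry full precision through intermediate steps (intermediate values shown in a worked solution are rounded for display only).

price = 46.106061
Γ = 0.004273

σ√T = 0.379·√0.9484 = 0.369092
d₁ = (ln(S/K) + (r+σ²/2)T) / (σ√T) = (ln(211.99/193.6) + (0.0639+0.379²/2)·0.9484) / 0.369092 = (0.090745 + 0.128717) / 0.369092 = 0.594600
d₂ = d₁ − σ√T = 0.594600 − 0.369092 = 0.225508
e^{−rT} = e^{−0.0639·0.9484} = 0.941197
N(d₁) = 0.723945,  N(d₂) = 0.589208
Call price V = S·N(d₁) − K·e^{−rT}·N(d₂) = 153.469002 − 107.362941 = 46.106061
φ(d₁) = (1/√(2π))·e^{−d₁²/2} = 0.334301
Γ = φ(d₁) / (S·σ·√T) = 0.004273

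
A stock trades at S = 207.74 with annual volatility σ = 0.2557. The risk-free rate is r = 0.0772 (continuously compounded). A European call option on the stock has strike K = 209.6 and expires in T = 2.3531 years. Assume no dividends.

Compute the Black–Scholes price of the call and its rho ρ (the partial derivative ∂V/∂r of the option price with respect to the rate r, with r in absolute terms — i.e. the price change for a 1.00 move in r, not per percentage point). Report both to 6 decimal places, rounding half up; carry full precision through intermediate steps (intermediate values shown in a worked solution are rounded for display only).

price = 49.010147
ρ = 245.327401

σ√T = 0.2557·√2.3531 = 0.392239
d₁ = (ln(S/K) + (r+σ²/2)T) / (σ√T) = (ln(207.74/209.6) + (0.0772+0.2557²/2)·2.3531) / 0.392239 = (-0.008914 + 0.258585) / 0.392239 = 0.636529
d₂ = d₁ − σ√T = 0.636529 − 0.392239 = 0.244289
e^{−rT} = e^{−0.0772·2.3531} = 0.833885
N(d₁) = 0.737784,  N(d₂) = 0.596497
Call price V = S·N(d₁) − K·e^{−rT}·N(d₂) = 153.267255 − 104.257108 = 49.010147
ρ = K·T·e^{−rT}·N(d₂) = 245.327401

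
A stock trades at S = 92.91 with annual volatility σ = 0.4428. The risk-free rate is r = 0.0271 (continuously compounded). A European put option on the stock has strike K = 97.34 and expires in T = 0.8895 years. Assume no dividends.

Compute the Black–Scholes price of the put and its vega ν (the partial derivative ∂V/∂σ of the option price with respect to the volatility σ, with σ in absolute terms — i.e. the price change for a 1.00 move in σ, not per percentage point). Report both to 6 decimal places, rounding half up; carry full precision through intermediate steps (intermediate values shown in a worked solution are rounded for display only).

price = 16.620231
ν = 34.540510

σ√T = 0.4428·√0.8895 = 0.417619
d₁ = (ln(S/K) + (r+σ²/2)T) / (σ√T) = (ln(92.91/97.34) + (0.0271+0.4428²/2)·0.8895) / 0.417619 = (-0.046579 + 0.111308) / 0.417619 = 0.154997
d₂ = d₁ − σ√T = 0.154997 − 0.417619 = -0.262622
e^{−rT} = e^{−0.0271·0.8895} = 0.976183
N(−d₁) = 0.438412,  N(−d₂) = 0.603579
Put price V = K·e^{−rT}·N(−d₂) − S·N(−d₁) = 57.353081 − 40.732850 = 16.620231
φ(d₁) = (1/√(2π))·e^{−d₁²/2} = 0.394179
ν = S·φ(d₁)·√T = 34.540510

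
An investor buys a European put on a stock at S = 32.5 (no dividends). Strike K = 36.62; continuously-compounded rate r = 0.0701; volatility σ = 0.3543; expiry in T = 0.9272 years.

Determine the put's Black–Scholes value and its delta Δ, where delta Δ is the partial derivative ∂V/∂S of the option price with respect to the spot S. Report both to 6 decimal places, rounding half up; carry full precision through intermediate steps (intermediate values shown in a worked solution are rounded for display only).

σ√T = 0.3543·√0.9272 = 0.341160
d₁ = (ln(S/K) + (r+σ²/2)T) / (σ√T) = (ln(32.5/36.62) + (0.0701+0.3543²/2)·0.9272) / 0.341160 = (-0.119354 + 0.123192) / 0.341160 = 0.011248
d₂ = d₁ − σ√T = 0.011248 − 0.341160 = -0.329912
e^{−rT} = e^{−0.0701·0.9272} = 0.937071
N(−d₁) = 0.495513,  N(−d₂) = 0.629267
Put price V = K·e^{−rT}·N(−d₂) − S·N(−d₁) = 21.593619 − 16.104169 = 5.489450
Δ = −N(−d₁) = -0.495513

price = 5.489450
Δ = -0.495513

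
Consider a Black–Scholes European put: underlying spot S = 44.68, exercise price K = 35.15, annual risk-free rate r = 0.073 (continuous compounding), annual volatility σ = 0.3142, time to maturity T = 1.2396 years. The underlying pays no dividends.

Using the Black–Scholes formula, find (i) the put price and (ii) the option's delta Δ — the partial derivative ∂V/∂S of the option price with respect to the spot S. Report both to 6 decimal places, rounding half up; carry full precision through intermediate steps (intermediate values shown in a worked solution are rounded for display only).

price = 1.214110
Δ = -0.131491

σ√T = 0.3142·√1.2396 = 0.349822
d₁ = (ln(S/K) + (r+σ²/2)T) / (σ√T) = (ln(44.68/35.15) + (0.073+0.3142²/2)·1.2396) / 0.349822 = (0.239901 + 0.151678) / 0.349822 = 1.119369
d₂ = d₁ − σ√T = 1.119369 − 0.349822 = 0.769547
e^{−rT} = e^{−0.073·1.2396} = 0.913483
N(−d₁) = 0.131491,  N(−d₂) = 0.220784
Put price V = K·e^{−rT}·N(−d₂) − S·N(−d₁) = 7.089143 − 5.875033 = 1.214110
Δ = −N(−d₁) = -0.131491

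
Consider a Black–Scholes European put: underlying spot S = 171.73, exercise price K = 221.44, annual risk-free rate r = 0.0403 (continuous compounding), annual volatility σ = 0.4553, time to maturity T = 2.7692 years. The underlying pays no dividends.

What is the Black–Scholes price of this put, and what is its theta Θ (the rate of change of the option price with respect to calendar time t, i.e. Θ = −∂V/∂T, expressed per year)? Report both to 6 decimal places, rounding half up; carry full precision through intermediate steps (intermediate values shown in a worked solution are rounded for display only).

σ√T = 0.4553·√2.7692 = 0.757661
d₁ = (ln(S/K) + (r+σ²/2)T) / (σ√T) = (ln(171.73/221.44) + (0.0403+0.4553²/2)·2.7692) / 0.757661 = (-0.254228 + 0.398624) / 0.757661 = 0.190581
d₂ = d₁ − σ√T = 0.190581 − 0.757661 = -0.567080
e^{−rT} = e^{−0.0403·2.7692} = 0.894403
N(−d₁) = 0.424427,  N(−d₂) = 0.714670
Put price V = K·e^{−rT}·N(−d₂) − S·N(−d₁) = 141.545144 − 72.886861 = 68.658284
φ(d₁) = (1/√(2π))·e^{−d₁²/2} = 0.391763
Θ = −S·φ(d₁)·σ/(2√T) + r·K·e^{−rT}·N(−d₂) = −9.203642 + 5.704269 = -3.499373

price = 68.658284
Θ = -3.499373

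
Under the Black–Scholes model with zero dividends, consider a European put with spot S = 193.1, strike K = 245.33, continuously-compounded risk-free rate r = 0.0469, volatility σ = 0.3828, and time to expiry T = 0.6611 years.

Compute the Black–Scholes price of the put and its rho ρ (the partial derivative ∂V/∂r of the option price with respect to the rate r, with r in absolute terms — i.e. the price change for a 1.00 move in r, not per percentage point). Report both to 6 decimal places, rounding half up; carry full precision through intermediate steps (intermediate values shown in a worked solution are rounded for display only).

price = 54.704491
ρ = -125.059117

σ√T = 0.3828·√0.6611 = 0.311247
d₁ = (ln(S/K) + (r+σ²/2)T) / (σ√T) = (ln(193.1/245.33) + (0.0469+0.3828²/2)·0.6611) / 0.311247 = (-0.239396 + 0.079443) / 0.311247 = -0.513910
d₂ = d₁ − σ√T = -0.513910 − 0.311247 = -0.825157
e^{−rT} = e^{−0.0469·0.6611} = 0.969470
N(−d₁) = 0.696343,  N(−d₂) = 0.795359
Put price V = K·e^{−rT}·N(−d₂) − S·N(−d₁) = 189.168230 − 134.463739 = 54.704491
ρ = −K·T·e^{−rT}·N(−d₂) = -125.059117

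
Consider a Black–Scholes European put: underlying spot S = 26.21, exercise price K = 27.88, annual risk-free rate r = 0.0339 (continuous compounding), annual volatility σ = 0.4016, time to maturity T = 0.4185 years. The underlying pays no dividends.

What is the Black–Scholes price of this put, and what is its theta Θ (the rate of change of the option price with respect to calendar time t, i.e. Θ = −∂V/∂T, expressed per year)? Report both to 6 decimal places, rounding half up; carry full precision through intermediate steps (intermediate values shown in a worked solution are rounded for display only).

σ√T = 0.4016·√0.4185 = 0.259801
d₁ = (ln(S/K) + (r+σ²/2)T) / (σ√T) = (ln(26.21/27.88) + (0.0339+0.4016²/2)·0.4185) / 0.259801 = (-0.061769 + 0.047936) / 0.259801 = -0.053245
d₂ = d₁ − σ√T = -0.053245 − 0.259801 = -0.313046
e^{−rT} = e^{−0.0339·0.4185} = 0.985913
N(−d₁) = 0.521232,  N(−d₂) = 0.622877
Put price V = K·e^{−rT}·N(−d₂) − S·N(−d₁) = 17.121183 − 13.661478 = 3.459705
φ(d₁) = (1/√(2π))·e^{−d₁²/2} = 0.398377
Θ = −S·φ(d₁)·σ/(2√T) + r·K·e^{−rT}·N(−d₂) = −3.240988 + 0.580408 = -2.660580

price = 3.459705
Θ = -2.660580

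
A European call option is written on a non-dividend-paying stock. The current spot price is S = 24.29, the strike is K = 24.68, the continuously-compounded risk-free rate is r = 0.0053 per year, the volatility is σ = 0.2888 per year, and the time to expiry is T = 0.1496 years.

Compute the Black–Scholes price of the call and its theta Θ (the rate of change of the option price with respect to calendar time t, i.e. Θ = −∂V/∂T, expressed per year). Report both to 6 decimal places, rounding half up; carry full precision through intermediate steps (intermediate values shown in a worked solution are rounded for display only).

price = 0.914881
Θ = -3.661730

σ√T = 0.2888·√0.1496 = 0.111703
d₁ = (ln(S/K) + (r+σ²/2)T) / (σ√T) = (ln(24.29/24.68) + (0.0053+0.2888²/2)·0.1496) / 0.111703 = (-0.015928 + 0.007032) / 0.111703 = -0.079648
d₂ = d₁ − σ√T = -0.079648 − 0.111703 = -0.191350
e^{−rT} = e^{−0.0053·0.1496} = 0.999207
N(d₁) = 0.468259,  N(d₂) = 0.424126
Call price V = S·N(d₁) − K·e^{−rT}·N(d₂) = 11.374005 − 10.459124 = 0.914881
φ(d₁) = (1/√(2π))·e^{−d₁²/2} = 0.397679
Θ = −S·φ(d₁)·σ/(2√T) − r·K·e^{−rT}·N(d₂) = −3.606297 − 0.055433 = -3.661730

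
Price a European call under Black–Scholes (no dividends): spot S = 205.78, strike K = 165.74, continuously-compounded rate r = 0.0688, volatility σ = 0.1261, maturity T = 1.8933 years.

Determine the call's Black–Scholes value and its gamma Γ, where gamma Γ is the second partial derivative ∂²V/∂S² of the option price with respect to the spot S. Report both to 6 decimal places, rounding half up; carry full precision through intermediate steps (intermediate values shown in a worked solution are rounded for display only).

price = 60.537793
Γ = 0.001272

σ√T = 0.1261·√1.8933 = 0.173510
d₁ = (ln(S/K) + (r+σ²/2)T) / (σ√T) = (ln(205.78/165.74) + (0.0688+0.1261²/2)·1.8933) / 0.173510 = (0.216387 + 0.145312) / 0.173510 = 2.084600
d₂ = d₁ − σ√T = 2.084600 − 0.173510 = 1.911090
e^{−rT} = e^{−0.0688·1.8933} = 0.877868
N(d₁) = 0.981447,  N(d₂) = 0.972004
Call price V = S·N(d₁) − K·e^{−rT}·N(d₂) = 201.962206 − 141.424413 = 60.537793
φ(d₁) = (1/√(2π))·e^{−d₁²/2} = 0.045424
Γ = φ(d₁) / (S·σ·√T) = 0.001272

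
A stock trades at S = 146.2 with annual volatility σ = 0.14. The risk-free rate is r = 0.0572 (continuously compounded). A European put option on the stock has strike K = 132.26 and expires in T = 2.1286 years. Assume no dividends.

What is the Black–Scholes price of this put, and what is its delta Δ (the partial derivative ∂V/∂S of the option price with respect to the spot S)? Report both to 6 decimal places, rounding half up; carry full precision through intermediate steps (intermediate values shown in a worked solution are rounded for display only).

σ√T = 0.14·√2.1286 = 0.204256
d₁ = (ln(S/K) + (r+σ²/2)T) / (σ√T) = (ln(146.2/132.26) + (0.0572+0.14²/2)·2.1286) / 0.204256 = (0.100206 + 0.142616) / 0.204256 = 1.188812
d₂ = d₁ − σ√T = 1.188812 − 0.204256 = 0.984556
e^{−rT} = e^{−0.0572·2.1286} = 0.885364
N(−d₁) = 0.117257,  N(−d₂) = 0.162421
Put price V = K·e^{−rT}·N(−d₂) − S·N(−d₁) = 19.019246 − 17.142956 = 1.876291
Δ = −N(−d₁) = -0.117257

price = 1.876291
Δ = -0.117257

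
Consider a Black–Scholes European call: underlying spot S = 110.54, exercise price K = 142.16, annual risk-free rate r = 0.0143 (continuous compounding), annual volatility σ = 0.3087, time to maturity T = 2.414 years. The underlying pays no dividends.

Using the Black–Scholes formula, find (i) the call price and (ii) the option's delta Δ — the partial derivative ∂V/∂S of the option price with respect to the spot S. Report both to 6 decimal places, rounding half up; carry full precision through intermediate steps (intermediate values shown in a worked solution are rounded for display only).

price = 12.400120
Δ = 0.415767

σ√T = 0.3087·√2.414 = 0.479629
d₁ = (ln(S/K) + (r+σ²/2)T) / (σ√T) = (ln(110.54/142.16) + (0.0143+0.3087²/2)·2.414) / 0.479629 = (-0.251576 + 0.149542) / 0.479629 = -0.212735
d₂ = d₁ − σ√T = -0.212735 − 0.479629 = -0.692363
e^{−rT} = e^{−0.0143·2.414} = 0.966069
N(d₁) = 0.415767,  N(d₂) = 0.244355
Call price V = S·N(d₁) − K·e^{−rT}·N(d₂) = 45.958883 − 33.558763 = 12.400120
Δ = N(d₁) = 0.415767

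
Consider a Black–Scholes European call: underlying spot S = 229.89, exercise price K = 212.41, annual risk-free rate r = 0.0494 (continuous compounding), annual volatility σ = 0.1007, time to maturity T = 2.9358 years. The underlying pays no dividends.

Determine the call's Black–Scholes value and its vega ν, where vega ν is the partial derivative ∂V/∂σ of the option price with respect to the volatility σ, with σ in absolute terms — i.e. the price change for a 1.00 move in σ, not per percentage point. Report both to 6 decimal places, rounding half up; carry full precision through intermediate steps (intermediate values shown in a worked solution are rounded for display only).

σ√T = 0.1007·√2.9358 = 0.172541
d₁ = (ln(S/K) + (r+σ²/2)T) / (σ√T) = (ln(229.89/212.41) + (0.0494+0.1007²/2)·2.9358) / 0.172541 = (0.079083 + 0.159914) / 0.172541 = 1.385155
d₂ = d₁ − σ√T = 1.385155 − 0.172541 = 1.212614
e^{−rT} = e^{−0.0494·2.9358} = 0.864998
N(d₁) = 0.916998,  N(d₂) = 0.887361
Call price V = S·N(d₁) − K·e^{−rT}·N(d₂) = 210.808560 − 163.038574 = 47.769985
φ(d₁) = (1/√(2π))·e^{−d₁²/2} = 0.152855
ν = S·φ(d₁)·√T = 60.209171

price = 47.769985
ν = 60.209171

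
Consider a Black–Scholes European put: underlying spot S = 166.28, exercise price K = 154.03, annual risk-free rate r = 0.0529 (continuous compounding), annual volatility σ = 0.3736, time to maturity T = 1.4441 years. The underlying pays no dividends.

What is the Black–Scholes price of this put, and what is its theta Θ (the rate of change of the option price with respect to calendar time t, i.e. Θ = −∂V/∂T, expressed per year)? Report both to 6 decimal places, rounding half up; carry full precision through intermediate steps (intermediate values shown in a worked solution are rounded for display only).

σ√T = 0.3736·√1.4441 = 0.448958
d₁ = (ln(S/K) + (r+σ²/2)T) / (σ√T) = (ln(166.28/154.03) + (0.0529+0.3736²/2)·1.4441) / 0.448958 = (0.076526 + 0.177174) / 0.448958 = 0.565087
d₂ = d₁ − σ√T = 0.565087 − 0.448958 = 0.116129
e^{−rT} = e^{−0.0529·1.4441} = 0.926452
N(−d₁) = 0.286007,  N(−d₂) = 0.453775
Put price V = K·e^{−rT}·N(−d₂) − S·N(−d₁) = 64.754353 − 47.557299 = 17.197055
φ(d₁) = (1/√(2π))·e^{−d₁²/2} = 0.340071
Θ = −S·φ(d₁)·σ/(2√T) + r·K·e^{−rT}·N(−d₂) = −8.789986 + 3.425505 = -5.364480

price = 17.197055
Θ = -5.364480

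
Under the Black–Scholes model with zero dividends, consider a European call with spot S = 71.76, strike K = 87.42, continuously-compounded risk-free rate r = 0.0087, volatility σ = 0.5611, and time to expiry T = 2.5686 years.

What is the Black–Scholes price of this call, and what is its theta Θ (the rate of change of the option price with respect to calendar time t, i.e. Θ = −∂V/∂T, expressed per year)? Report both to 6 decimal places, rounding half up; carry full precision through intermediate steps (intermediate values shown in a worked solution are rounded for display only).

price = 20.900446
Θ = -5.044213

σ√T = 0.5611·√2.5686 = 0.899267
d₁ = (ln(S/K) + (r+σ²/2)T) / (σ√T) = (ln(71.76/87.42) + (0.0087+0.5611²/2)·2.5686) / 0.899267 = (-0.197397 + 0.426687) / 0.899267 = 0.254975
d₂ = d₁ − σ√T = 0.254975 − 0.899267 = -0.644292
e^{−rT} = e^{−0.0087·2.5686} = 0.977901
N(d₁) = 0.600629,  N(d₂) = 0.259693
Call price V = S·N(d₁) − K·e^{−rT}·N(d₂) = 43.101114 − 22.200667 = 20.900446
φ(d₁) = (1/√(2π))·e^{−d₁²/2} = 0.386183
Θ = −S·φ(d₁)·σ/(2√T) − r·K·e^{−rT}·N(d₂) = −4.851068 − 0.193146 = -5.044213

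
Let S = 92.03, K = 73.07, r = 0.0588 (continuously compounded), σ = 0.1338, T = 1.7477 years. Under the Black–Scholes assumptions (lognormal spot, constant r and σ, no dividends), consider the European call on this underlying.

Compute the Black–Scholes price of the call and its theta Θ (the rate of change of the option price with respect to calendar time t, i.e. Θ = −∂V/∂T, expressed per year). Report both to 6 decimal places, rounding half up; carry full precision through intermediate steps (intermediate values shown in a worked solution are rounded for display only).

σ√T = 0.1338·√1.7477 = 0.176884
d₁ = (ln(S/K) + (r+σ²/2)T) / (σ√T) = (ln(92.03/73.07) + (0.0588+0.1338²/2)·1.7477) / 0.176884 = (0.230697 + 0.118409) / 0.176884 = 1.973637
d₂ = d₁ − σ√T = 1.973637 − 0.176884 = 1.796752
e^{−rT} = e^{−0.0588·1.7477} = 0.902339
N(d₁) = 0.975788,  N(d₂) = 0.963813
Call price V = S·N(d₁) − K·e^{−rT}·N(d₂) = 89.801812 − 63.547943 = 26.253869
φ(d₁) = (1/√(2π))·e^{−d₁²/2} = 0.056894
Θ = −S·φ(d₁)·σ/(2√T) − r·K·e^{−rT}·N(d₂) = −0.264967 − 3.736619 = -4.001586

price = 26.253869
Θ = -4.001586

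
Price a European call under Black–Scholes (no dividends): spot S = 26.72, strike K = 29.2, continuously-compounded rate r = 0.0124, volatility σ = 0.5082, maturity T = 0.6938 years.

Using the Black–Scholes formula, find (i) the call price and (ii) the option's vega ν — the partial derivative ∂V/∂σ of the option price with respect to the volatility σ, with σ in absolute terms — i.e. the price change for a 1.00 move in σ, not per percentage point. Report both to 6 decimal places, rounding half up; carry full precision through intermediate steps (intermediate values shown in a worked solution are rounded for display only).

σ√T = 0.5082·√0.6938 = 0.423303
d₁ = (ln(S/K) + (r+σ²/2)T) / (σ√T) = (ln(26.72/29.2) + (0.0124+0.5082²/2)·0.6938) / 0.423303 = (-0.088756 + 0.098196) / 0.423303 = 0.022300
d₂ = d₁ − σ√T = 0.022300 − 0.423303 = -0.401003
e^{−rT} = e^{−0.0124·0.6938} = 0.991434
N(d₁) = 0.508896,  N(d₂) = 0.344209
Call price V = S·N(d₁) − K·e^{−rT}·N(d₂) = 13.597692 − 9.964798 = 3.632894
φ(d₁) = (1/√(2π))·e^{−d₁²/2} = 0.398843
ν = S·φ(d₁)·√T = 8.876785

price = 3.632894
ν = 8.876785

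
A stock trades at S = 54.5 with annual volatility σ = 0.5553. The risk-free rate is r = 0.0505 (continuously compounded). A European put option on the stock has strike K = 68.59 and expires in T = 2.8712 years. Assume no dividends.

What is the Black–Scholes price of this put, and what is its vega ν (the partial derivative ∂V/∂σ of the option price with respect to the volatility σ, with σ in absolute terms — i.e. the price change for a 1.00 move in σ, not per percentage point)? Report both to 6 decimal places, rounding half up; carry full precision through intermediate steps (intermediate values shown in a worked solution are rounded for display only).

σ√T = 0.5553·√2.8712 = 0.940935
d₁ = (ln(S/K) + (r+σ²/2)T) / (σ√T) = (ln(54.5/68.59) + (0.0505+0.5553²/2)·2.8712) / 0.940935 = (-0.229946 + 0.587674) / 0.940935 = 0.380184
d₂ = d₁ − σ√T = 0.380184 − 0.940935 = -0.560750
e^{−rT} = e^{−0.0505·2.8712} = 0.865026
N(−d₁) = 0.351904,  N(−d₂) = 0.712516
Put price V = K·e^{−rT}·N(−d₂) − S·N(−d₁) = 42.275106 − 19.178787 = 23.096319
φ(d₁) = (1/√(2π))·e^{−d₁²/2} = 0.371128
ν = S·φ(d₁)·√T = 34.272977

price = 23.096319
ν = 34.272977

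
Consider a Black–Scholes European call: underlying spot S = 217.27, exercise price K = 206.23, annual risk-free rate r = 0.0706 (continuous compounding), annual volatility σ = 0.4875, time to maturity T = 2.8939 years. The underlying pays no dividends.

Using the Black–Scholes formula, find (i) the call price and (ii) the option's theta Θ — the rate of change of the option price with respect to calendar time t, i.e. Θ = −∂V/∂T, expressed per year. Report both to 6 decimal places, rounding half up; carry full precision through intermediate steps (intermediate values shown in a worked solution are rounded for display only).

price = 89.302742
Θ = -14.993444

σ√T = 0.4875·√2.8939 = 0.829309
d₁ = (ln(S/K) + (r+σ²/2)T) / (σ√T) = (ln(217.27/206.23) + (0.0706+0.4875²/2)·2.8939) / 0.829309 = (0.052149 + 0.548186) / 0.829309 = 0.723898
d₂ = d₁ − σ√T = 0.723898 − 0.829309 = -0.105411
e^{−rT} = e^{−0.0706·2.8939} = 0.815210
N(d₁) = 0.765436,  N(d₂) = 0.458025
Call price V = S·N(d₁) − K·e^{−rT}·N(d₂) = 166.306216 − 77.003474 = 89.302742
φ(d₁) = (1/√(2π))·e^{−d₁²/2} = 0.306986
Θ = −S·φ(d₁)·σ/(2√T) − r·K·e^{−rT}·N(d₂) = −9.556998 − 5.436445 = -14.993444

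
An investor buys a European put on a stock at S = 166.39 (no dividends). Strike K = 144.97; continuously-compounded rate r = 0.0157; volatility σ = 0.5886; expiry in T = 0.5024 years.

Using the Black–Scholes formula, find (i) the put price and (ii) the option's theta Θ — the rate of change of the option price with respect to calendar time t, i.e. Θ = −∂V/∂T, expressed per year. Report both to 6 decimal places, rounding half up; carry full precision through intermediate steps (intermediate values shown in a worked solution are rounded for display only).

price = 15.872457
Θ = -22.587529

σ√T = 0.5886·√0.5024 = 0.417201
d₁ = (ln(S/K) + (r+σ²/2)T) / (σ√T) = (ln(166.39/144.97) + (0.0157+0.5886²/2)·0.5024) / 0.417201 = (0.137808 + 0.094916) / 0.417201 = 0.557821
d₂ = d₁ − σ√T = 0.557821 − 0.417201 = 0.140621
e^{−rT} = e^{−0.0157·0.5024} = 0.992143
N(−d₁) = 0.288483,  N(−d₂) = 0.444085
Put price V = K·e^{−rT}·N(−d₂) − S·N(−d₁) = 63.873170 − 48.000714 = 15.872457
φ(d₁) = (1/√(2π))·e^{−d₁²/2} = 0.341461
Θ = −S·φ(d₁)·σ/(2√T) + r·K·e^{−rT}·N(−d₂) = −23.590338 + 1.002809 = -22.587529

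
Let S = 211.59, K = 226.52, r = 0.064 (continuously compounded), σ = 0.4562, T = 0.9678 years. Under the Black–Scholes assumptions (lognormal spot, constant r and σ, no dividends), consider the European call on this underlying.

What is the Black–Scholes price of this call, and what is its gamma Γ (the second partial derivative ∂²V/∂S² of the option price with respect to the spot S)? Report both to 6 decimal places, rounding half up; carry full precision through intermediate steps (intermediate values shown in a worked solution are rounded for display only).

price = 37.026856
Γ = 0.004109

σ√T = 0.4562·√0.9678 = 0.448795
d₁ = (ln(S/K) + (r+σ²/2)T) / (σ√T) = (ln(211.59/226.52) + (0.064+0.4562²/2)·0.9678) / 0.448795 = (-0.068183 + 0.162648) / 0.448795 = 0.210486
d₂ = d₁ − σ√T = 0.210486 − 0.448795 = -0.238309
e^{−rT} = e^{−0.064·0.9678} = 0.939940
N(d₁) = 0.583356,  N(d₂) = 0.405821
Call price V = S·N(d₁) − K·e^{−rT}·N(d₂) = 123.432225 − 86.405368 = 37.026856
φ(d₁) = (1/√(2π))·e^{−d₁²/2} = 0.390202
Γ = φ(d₁) / (S·σ·√T) = 0.004109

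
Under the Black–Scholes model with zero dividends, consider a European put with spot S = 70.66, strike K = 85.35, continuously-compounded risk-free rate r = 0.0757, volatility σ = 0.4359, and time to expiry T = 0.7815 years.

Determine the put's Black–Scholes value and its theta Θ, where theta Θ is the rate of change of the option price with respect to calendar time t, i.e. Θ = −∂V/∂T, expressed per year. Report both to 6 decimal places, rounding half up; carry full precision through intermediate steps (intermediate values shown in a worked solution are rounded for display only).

σ√T = 0.4359·√0.7815 = 0.385346
d₁ = (ln(S/K) + (r+σ²/2)T) / (σ√T) = (ln(70.66/85.35) + (0.0757+0.4359²/2)·0.7815) / 0.385346 = (-0.188881 + 0.133405) / 0.385346 = -0.143962
d₂ = d₁ − σ√T = -0.143962 − 0.385346 = -0.529309
e^{−rT} = e^{−0.0757·0.7815} = 0.942556
N(−d₁) = 0.557235,  N(−d₂) = 0.701704
Put price V = K·e^{−rT}·N(−d₂) − S·N(−d₁) = 56.450138 − 39.374213 = 17.075924
φ(d₁) = (1/√(2π))·e^{−d₁²/2} = 0.394830
Θ = −S·φ(d₁)·σ/(2√T) + r·K·e^{−rT}·N(−d₂) = −6.878214 + 4.273275 = -2.604939

price = 17.075924
Θ = -2.604939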